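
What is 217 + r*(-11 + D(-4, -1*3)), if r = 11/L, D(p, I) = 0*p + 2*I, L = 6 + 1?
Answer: 1332/7 ≈ 190.29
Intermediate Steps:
L = 7
D(p, I) = 2*I (D(p, I) = 0 + 2*I = 2*I)
r = 11/7 ≈ 1.5714
217 + r*(-11 + D(-4, -1*3)) = 217 + 11*(-11 + 2*(-1*3))/7 = 217 + 11*(-11 + 2*(-3))/7 = 217 + 11*(-11 - 6)/7 = 217 + (11/7)*(-17) = 217 - 187/7 = 1332/7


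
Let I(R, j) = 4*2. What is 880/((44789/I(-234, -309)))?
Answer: 7040/44789 ≈ 0.15718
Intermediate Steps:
I(R, j) = 8
880/((44789/I(-234, -309))) = 880/((44789/8)) = 880/((44789*(⅛))) = 880/(44789/8) = 880*(8/44789) = 7040/44789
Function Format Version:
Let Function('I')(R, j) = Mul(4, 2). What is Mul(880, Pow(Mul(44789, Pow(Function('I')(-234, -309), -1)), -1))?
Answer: Rational(7040, 44789) ≈ 0.15718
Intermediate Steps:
Function('I')(R, j) = 8
Mul(880, Pow(Mul(44789, Pow(Function('I')(-234, -309), -1)), -1)) = Mul(880, Pow(Mul(44789, Pow(8, -1)), -1)) = Mul(880, Pow(Mul(44789, Rational(1, 8)), -1)) = Mul(880, Pow(Rational(44789, 8), -1)) = Mul(880, Rational(8, 44789)) = Rational(7040, 44789)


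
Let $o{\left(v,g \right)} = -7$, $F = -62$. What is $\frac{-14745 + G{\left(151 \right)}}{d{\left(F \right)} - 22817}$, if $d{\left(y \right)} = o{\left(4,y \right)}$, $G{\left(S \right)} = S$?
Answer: $\frac{7297}{11412} \approx 0.63941$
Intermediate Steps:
$d{\left(y \right)} = -7$
$\frac{-14745 + G{\left(151 \right)}}{d{\left(F \right)} - 22817} = \frac{-14745 + 151}{-7 - 22817} = - \frac{14594}{-22824} = \left(-14594\right) \left(- \frac{1}{22824}\right) = \frac{7297}{11412}$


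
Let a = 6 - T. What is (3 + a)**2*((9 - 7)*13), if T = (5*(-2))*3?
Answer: 39546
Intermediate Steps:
T = -30 (T = -10*3 = -30)
a = 36 (a = 6 - 1*(-30) = 6 + 30 = 36)
(3 + a)**2*((9 - 7)*13) = (3 + 36)**2*((9 - 7)*13) = 39**2*(2*13) = 1521*26 = 39546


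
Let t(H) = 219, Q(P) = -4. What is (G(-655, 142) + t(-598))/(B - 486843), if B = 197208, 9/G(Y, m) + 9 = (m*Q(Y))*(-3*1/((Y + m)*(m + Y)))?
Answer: -57329378/76168115755 ≈ -0.00075267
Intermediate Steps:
G(Y, m) = 9/(-9 + 12*m/(Y + m)**2) (G(Y, m) = 9/(-9 + (m*(-4))*(-3*1/((Y + m)*(m + Y)))) = 9/(-9 + (-4*m)*(-3/(Y + m)**2)) = 9/(-9 + 12*m/(Y + m)**2))
(G(-655, 142) + t(-598))/(B - 486843) = (3*(-655 + 142)**2/(-3*(-655 + 142)**2 + 4*142) + 219)/(197208 - 486843) = (3*(-513)**2/(-3*(-513)**2 + 568) + 219)/(-289635) = (3*263169/(-3*263169 + 568) + 219)*(-1/289635) = (3*263169/(-789507 + 568) + 219)*(-1/289635) = (3*263169/(-788939) + 219)*(-1/289635) = (3*263169*(-1/788939) + 219)*(-1/289635) = (-789507/788939 + 219)*(-1/289635) = (171988134/788939)*(-1/289635) = -57329378/76168115755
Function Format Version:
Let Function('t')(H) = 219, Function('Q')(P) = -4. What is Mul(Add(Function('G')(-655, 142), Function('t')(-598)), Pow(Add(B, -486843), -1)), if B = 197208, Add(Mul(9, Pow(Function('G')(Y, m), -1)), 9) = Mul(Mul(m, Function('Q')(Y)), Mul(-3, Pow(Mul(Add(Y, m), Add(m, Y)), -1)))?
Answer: Rational(-57329378, 76168115755) ≈ -0.00075267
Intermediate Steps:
Function('G')(Y, m) = Mul(9, Pow(Add(-9, Mul(12, m, Pow(Add(Y, m), -2))), -1)) (Function('G')(Y, m) = Mul(9, Pow(Add(-9, Mul(Mul(m, -4), Mul(-3, Pow(Mul(Add(Y, m), Add(m, Y)), -1)))), -1)) = Mul(9, Pow(Add(-9, Mul(Mul(-4, m), Mul(-3, Pow(Mul(Add(Y, m), Add(Y, m)), -1)))), -1)) = Mul(9, Pow(Add(-9, Mul(Mul(-4, m), Mul(-3, Pow(Pow(Add(Y, m), 2), -1)))), -1)) = Mul(9, Pow(Add(-9, Mul(Mul(-4, m), Mul(-3, Pow(Add(Y, m), -2)))), -1)) = Mul(9, Pow(Add(-9, Mul(12, m, Pow(Add(Y, m), -2))), -1)))
Mul(Add(Function('G')(-655, 142), Function('t')(-598)), Pow(Add(B, -486843), -1)) = Mul(Add(Mul(3, Pow(Add(-655, 142), 2), Pow(Add(Mul(-3, Pow(Add(-655, 142), 2)), Mul(4, 142)), -1)), 219), Pow(Add(197208, -486843), -1)) = Mul(Add(Mul(3, Pow(-513, 2), Pow(Add(Mul(-3, Pow(-513, 2)), 568), -1)), 219), Pow(-289635, -1)) = Mul(Add(Mul(3, 263169, Pow(Add(Mul(-3, 263169), 568), -1)), 219), Rational(-1, 289635)) = Mul(Add(Mul(3, 263169, Pow(Add(-789507, 568), -1)), 219), Rational(-1, 289635)) = Mul(Add(Mul(3, 263169, Pow(-788939, -1)), 219), Rational(-1, 289635)) = Mul(Add(Mul(3, 263169, Rational(-1, 788939)), 219), Rational(-1, 289635)) = Mul(Add(Rational(-789507, 788939), 219), Rational(-1, 289635)) = Mul(Rational(171988134, 788939), Rational(-1, 289635)) = Rational(-57329378, 76168115755)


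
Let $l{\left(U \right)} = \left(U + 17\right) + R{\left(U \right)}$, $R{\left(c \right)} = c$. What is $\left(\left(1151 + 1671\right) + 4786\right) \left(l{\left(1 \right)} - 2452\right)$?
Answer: $-18510264$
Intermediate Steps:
$l{\left(U \right)} = 17 + 2 U$ ($l{\left(U \right)} = \left(U + 17\right) + U = \left(17 + U\right) + U = 17 + 2 U$)
$\left(\left(1151 + 1671\right) + 4786\right) \left(l{\left(1 \right)} - 2452\right) = \left(\left(1151 + 1671\right) + 4786\right) \left(\left(17 + 2 \cdot 1\right) - 2452\right) = \left(2822 + 4786\right) \left(\left(17 + 2\right) - 2452\right) = 7608 \left(19 - 2452\right) = 7608 \left(-2433\right) = -18510264$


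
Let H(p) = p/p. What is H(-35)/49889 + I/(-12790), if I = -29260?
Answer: 145976493/63808031 ≈ 2.2877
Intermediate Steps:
H(p) = 1
H(-35)/49889 + I/(-12790) = 1/49889 - 29260/(-12790) = 1*(1/49889) - 29260*(-1/12790) = 1/49889 + 2926/1279 = 145976493/63808031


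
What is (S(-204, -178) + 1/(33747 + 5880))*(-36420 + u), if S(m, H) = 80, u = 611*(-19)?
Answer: -152259662669/39627 ≈ -3.8423e+6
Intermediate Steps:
u = -11609
(S(-204, -178) + 1/(33747 + 5880))*(-36420 + u) = (80 + 1/(33747 + 5880))*(-36420 - 11609) = (80 + 1/39627)*(-48029) = (3170161/39627)*(-48029) = -152259662669/39627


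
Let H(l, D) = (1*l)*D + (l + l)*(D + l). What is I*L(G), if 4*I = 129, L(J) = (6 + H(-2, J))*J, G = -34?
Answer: -239037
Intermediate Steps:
H(l, D) = D*l + 2*l*(D + l) (H(l, D) = l*D + (2*l)*(D + l) = D*l + 2*l*(D + l))
L(J) = J*(14 - 6*J) (L(J) = (6 - 2*(2*(-2) + 3*J))*J = (6 - 2*(-4 + 3*J))*J = (6 + (8 - 6*J))*J = (14 - 6*J)*J = J*(14 - 6*J))
I = 129/4 (I = (1/4)*129 = 129/4 ≈ 32.250)
I*L(G) = 129*(2*(-34)*(7 - 3*(-34)))/4 = 129*(2*(-34)*(7 + 102))/4 = 129*(2*(-34)*109)/4 = (129/4)*(-7412) = -239037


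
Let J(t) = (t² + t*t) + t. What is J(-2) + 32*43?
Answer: 1382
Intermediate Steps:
J(t) = t + 2*t² (J(t) = (t² + t²) + t = 2*t² + t = t + 2*t²)
J(-2) + 32*43 = -2*(1 + 2*(-2)) + 32*43 = -2*(1 - 4) + 1376 = -2*(-3) + 1376 = 6 + 1376 = 1382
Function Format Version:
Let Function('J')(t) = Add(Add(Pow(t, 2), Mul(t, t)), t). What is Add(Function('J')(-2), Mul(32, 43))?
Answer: 1382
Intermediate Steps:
Function('J')(t) = Add(t, Mul(2, Pow(t, 2))) (Function('J')(t) = Add(Add(Pow(t, 2), Pow(t, 2)), t) = Add(Mul(2, Pow(t, 2)), t) = Add(t, Mul(2, Pow(t, 2))))
Add(Function('J')(-2), Mul(32, 43)) = Add(Mul(-2, Add(1, Mul(2, -2))), Mul(32, 43)) = Add(Mul(-2, Add(1, -4)), 1376) = Add(Mul(-2, -3), 1376) = Add(6, 1376) = 1382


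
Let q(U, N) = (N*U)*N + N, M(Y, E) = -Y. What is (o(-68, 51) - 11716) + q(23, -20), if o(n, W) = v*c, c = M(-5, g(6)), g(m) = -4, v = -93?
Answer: -3001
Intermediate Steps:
c = 5 (c = -1*(-5) = 5)
q(U, N) = N + U*N² (q(U, N) = U*N² + N = N + U*N²)
o(n, W) = -465 (o(n, W) = -93*5 = -465)
(o(-68, 51) - 11716) + q(23, -20) = (-465 - 11716) - 20*(1 - 20*23) = -12181 - 20*(1 - 460) = -12181 - 20*(-459) = -12181 + 9180 = -3001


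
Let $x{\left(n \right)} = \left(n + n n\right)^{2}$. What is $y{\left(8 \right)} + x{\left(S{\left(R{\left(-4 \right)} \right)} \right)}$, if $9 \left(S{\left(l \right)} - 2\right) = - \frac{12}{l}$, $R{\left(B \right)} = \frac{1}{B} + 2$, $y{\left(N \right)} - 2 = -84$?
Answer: $- \frac{14454158}{194481} \approx -74.322$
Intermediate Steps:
$y{\left(N \right)} = -82$ ($y{\left(N \right)} = 2 - 84 = -82$)
$R{\left(B \right)} = 2 + \frac{1}{B}$
$S{\left(l \right)} = 2 - \frac{4}{3 l}$ ($S{\left(l \right)} = 2 + \frac{\left(-12\right) \frac{1}{l}}{9} = 2 - \frac{4}{3 l}$)
$x{\left(n \right)} = \left(n + n^{2}\right)^{2}$
$y{\left(8 \right)} + x{\left(S{\left(R{\left(-4 \right)} \right)} \right)} = -82 + \left(2 - \frac{4}{3 \left(2 + \frac{1}{-4}\right)}\right)^{2} \left(1 + \left(2 - \frac{4}{3 \left(2 + \frac{1}{-4}\right)}\right)\right)^{2} = -82 + \left(2 - \frac{4}{3 \left(2 - \frac{1}{4}\right)}\right)^{2} \left(1 + \left(2 - \frac{4}{3 \left(2 - \frac{1}{4}\right)}\right)\right)^{2} = -82 + \left(2 - \frac{4}{3 \cdot \frac{7}{4}}\right)^{2} \left(1 + \left(2 - \frac{4}{3 \cdot \frac{7}{4}}\right)\right)^{2} = -82 + \left(2 - \frac{16}{21}\right)^{2} \left(1 + \left(2 - \frac{16}{21}\right)\right)^{2} = -82 + \left(\frac{26}{21}\right)^{2} \left(1 + \frac{26}{21}\right)^{2} = -82 + \frac{676 \left(\frac{47}{21}\right)^{2}}{441} = -82 + \frac{676}{441} \cdot \frac{2209}{441} = -82 + \frac{1493284}{194481} = - \frac{14454158}{194481}$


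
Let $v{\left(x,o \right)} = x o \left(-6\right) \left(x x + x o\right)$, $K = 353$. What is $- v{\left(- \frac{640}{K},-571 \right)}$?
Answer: $\frac{283749366988800}{43986977} \approx 6.4508 \cdot 10^{6}$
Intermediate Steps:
$v{\left(x,o \right)} = - 6 o x \left(x^{2} + o x\right)$ ($v{\left(x,o \right)} = o x \left(-6\right) \left(x^{2} + o x\right) = - 6 o x \left(x^{2} + o x\right)$)
$- v{\left(- \frac{640}{K},-571 \right)} = - \left(-6\right) \left(-571\right) \left(- \frac{640}{353}\right)^{2} \left(-571 - \frac{640}{353}\right) = - \frac{\left(-6\right) \left(-571\right) 409600 \left(-202203\right)}{124609 \cdot 353} = \left(-1\right) \left(- \frac{283749366988800}{43986977}\right) = \frac{283749366988800}{43986977}$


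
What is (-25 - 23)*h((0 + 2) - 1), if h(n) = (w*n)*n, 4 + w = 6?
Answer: -96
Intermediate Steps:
w = 2 (w = -4 + 6 = 2)
h(n) = 2*n² (h(n) = (2*n)*n = 2*n²)
(-25 - 23)*h((0 + 2) - 1) = (-25 - 23)*(2*((0 + 2) - 1)²) = -96*(2 - 1)² = -96*1² = -96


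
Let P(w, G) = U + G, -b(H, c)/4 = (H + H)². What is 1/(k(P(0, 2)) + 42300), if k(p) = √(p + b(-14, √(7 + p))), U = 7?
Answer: 42300/1789293127 - I*√3127/1789293127 ≈ 2.3641e-5 - 3.1252e-8*I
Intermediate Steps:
b(H, c) = -16*H² (b(H, c) = -4*(H + H)² = -4*4*H² = -16*H²)
P(w, G) = 7 + G
k(p) = √(-3136 + p) (k(p) = √(p - 16*(-14)²) = √(p - 16*196) = √(p - 3136) = √(-3136 + p))
1/(k(P(0, 2)) + 42300) = 1/(√(-3136 + (7 + 2)) + 42300) = 1/(√(-3136 + 9) + 42300) = 1/(√(-3127) + 42300) = 1/(I*√3127 + 42300) = 1/(42300 + I*√3127)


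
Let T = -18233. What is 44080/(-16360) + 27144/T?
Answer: -31194662/7457297 ≈ -4.1831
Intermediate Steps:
44080/(-16360) + 27144/T = 44080/(-16360) + 27144/(-18233) = 44080*(-1/16360) + 27144*(-1/18233) = -1102/409 - 27144/18233 = -31194662/7457297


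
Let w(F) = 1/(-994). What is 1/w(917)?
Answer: -994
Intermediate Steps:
w(F) = -1/994
1/w(917) = 1/(-1/994) = -994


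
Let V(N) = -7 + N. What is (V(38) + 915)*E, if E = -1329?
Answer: -1257234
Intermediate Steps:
(V(38) + 915)*E = ((-7 + 38) + 915)*(-1329) = (31 + 915)*(-1329) = 946*(-1329) = -1257234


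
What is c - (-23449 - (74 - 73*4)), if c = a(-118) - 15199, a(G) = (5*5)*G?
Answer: 5082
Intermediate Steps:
a(G) = 25*G
c = -18149 (c = 25*(-118) - 15199 = -2950 - 15199 = -18149)
c - (-23449 - (74 - 73*4)) = -18149 - (-23449 - (74 - 73*4)) = -18149 - (-23449 - (74 - 292)) = -18149 - (-23449 - 1*(-218)) = -18149 - (-23449 + 218) = -18149 - 1*(-23231) = -18149 + 23231 = 5082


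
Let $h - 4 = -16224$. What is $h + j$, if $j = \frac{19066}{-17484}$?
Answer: $- \frac{141804773}{8742} \approx -16221.0$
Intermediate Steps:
$j = - \frac{9533}{8742}$ ($j = 19066 \left(- \frac{1}{17484}\right) = - \frac{9533}{8742} \approx -1.0905$)
$h = -16220$ ($h = 4 - 16224 = -16220$)
$h + j = -16220 - \frac{9533}{8742} = - \frac{141804773}{8742}$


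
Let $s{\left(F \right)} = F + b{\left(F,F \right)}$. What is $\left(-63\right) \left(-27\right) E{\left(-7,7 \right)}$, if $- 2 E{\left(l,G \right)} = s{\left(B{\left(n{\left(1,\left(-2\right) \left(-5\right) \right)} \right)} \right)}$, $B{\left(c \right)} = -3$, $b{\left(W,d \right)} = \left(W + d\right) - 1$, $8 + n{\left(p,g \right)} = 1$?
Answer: $8505$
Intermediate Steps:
$n{\left(p,g \right)} = -7$ ($n{\left(p,g \right)} = -8 + 1 = -7$)
$b{\left(W,d \right)} = -1 + W + d$
$s{\left(F \right)} = -1 + 3 F$ ($s{\left(F \right)} = F + \left(-1 + F + F\right) = F + \left(-1 + 2 F\right) = -1 + 3 F$)
$E{\left(l,G \right)} = 5$ ($E{\left(l,G \right)} = - \frac{-1 + 3 \left(-3\right)}{2} = - \frac{-1 - 9}{2} = \left(- \frac{1}{2}\right) \left(-10\right) = 5$)
$\left(-63\right) \left(-27\right) E{\left(-7,7 \right)} = \left(-63\right) \left(-27\right) 5 = 1701 \cdot 5 = 8505$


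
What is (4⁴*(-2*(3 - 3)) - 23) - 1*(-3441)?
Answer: 3418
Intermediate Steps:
(4⁴*(-2*(3 - 3)) - 23) - 1*(-3441) = (256*(-2*0) - 23) + 3441 = (256*0 - 23) + 3441 = (0 - 23) + 3441 = -23 + 3441 = 3418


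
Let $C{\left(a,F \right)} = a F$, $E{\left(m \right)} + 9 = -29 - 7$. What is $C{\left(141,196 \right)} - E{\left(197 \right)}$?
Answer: $27681$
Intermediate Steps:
$E{\left(m \right)} = -45$ ($E{\left(m \right)} = -9 - 36 = -45$)
$C{\left(a,F \right)} = F a$
$C{\left(141,196 \right)} - E{\left(197 \right)} = 196 \cdot 141 - -45 = 27636 + 45 = 27681$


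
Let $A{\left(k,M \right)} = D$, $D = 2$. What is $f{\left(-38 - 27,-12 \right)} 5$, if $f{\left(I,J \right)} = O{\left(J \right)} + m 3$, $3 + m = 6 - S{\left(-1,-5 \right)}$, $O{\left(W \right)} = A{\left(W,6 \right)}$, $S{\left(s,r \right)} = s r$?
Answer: $-20$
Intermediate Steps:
$S{\left(s,r \right)} = r s$
$A{\left(k,M \right)} = 2$
$O{\left(W \right)} = 2$
$m = -2$ ($m = -3 + \left(6 - \left(-5\right) \left(-1\right)\right) = -3 + \left(6 - 5\right) = -3 + 1 = -2$)
$f{\left(I,J \right)} = -4$ ($f{\left(I,J \right)} = 2 - 6 = -4$)
$f{\left(-38 - 27,-12 \right)} 5 = \left(-4\right) 5 = -20$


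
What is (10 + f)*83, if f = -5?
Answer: 415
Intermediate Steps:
(10 + f)*83 = (10 - 5)*83 = 5*83 = 415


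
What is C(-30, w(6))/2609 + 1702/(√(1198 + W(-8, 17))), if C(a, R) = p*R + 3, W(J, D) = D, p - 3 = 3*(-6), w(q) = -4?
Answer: 63/2609 + 1702*√15/135 ≈ 48.852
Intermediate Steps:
p = -15 (p = 3 + 3*(-6) = 3 - 18 = -15)
C(a, R) = 3 - 15*R (C(a, R) = -15*R + 3 = 3 - 15*R)
C(-30, w(6))/2609 + 1702/(√(1198 + W(-8, 17))) = (3 - 15*(-4))/2609 + 1702/(√(1198 + 17)) = (3 + 60)*(1/2609) + 1702/(√1215) = 63*(1/2609) + 1702/((9*√15)) = 63/2609 + 1702*(√15/135) = 63/2609 + 1702*√15/135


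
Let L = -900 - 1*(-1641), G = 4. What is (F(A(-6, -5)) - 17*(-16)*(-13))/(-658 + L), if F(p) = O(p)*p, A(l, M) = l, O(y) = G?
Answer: -3560/83 ≈ -42.892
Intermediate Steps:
O(y) = 4
F(p) = 4*p
L = 741 (L = -900 + 1641 = 741)
(F(A(-6, -5)) - 17*(-16)*(-13))/(-658 + L) = (4*(-6) - 17*(-16)*(-13))/(-658 + 741) = (-24 + 272*(-13))/83 = (-24 - 3536)*(1/83) = -3560*1/83 = -3560/83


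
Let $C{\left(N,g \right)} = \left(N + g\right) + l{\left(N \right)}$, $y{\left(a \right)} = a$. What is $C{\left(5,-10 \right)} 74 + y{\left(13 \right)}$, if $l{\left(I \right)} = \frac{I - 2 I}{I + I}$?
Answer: $-394$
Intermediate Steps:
$l{\left(I \right)} = - \frac{1}{2}$ ($l{\left(I \right)} = \frac{\left(-1\right) I}{2 I} = - I \frac{1}{2 I} = - \frac{1}{2}$)
$C{\left(N,g \right)} = - \frac{1}{2} + N + g$ ($C{\left(N,g \right)} = \left(N + g\right) - \frac{1}{2} = - \frac{1}{2} + N + g$)
$C{\left(5,-10 \right)} 74 + y{\left(13 \right)} = \left(- \frac{1}{2} + 5 - 10\right) 74 + 13 = \left(- \frac{11}{2}\right) 74 + 13 = -407 + 13 = -394$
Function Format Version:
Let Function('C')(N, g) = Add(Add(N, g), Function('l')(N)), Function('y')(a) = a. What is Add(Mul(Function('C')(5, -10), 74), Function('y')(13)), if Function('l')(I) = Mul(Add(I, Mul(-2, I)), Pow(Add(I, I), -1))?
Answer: -394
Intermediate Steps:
Function('l')(I) = Rational(-1, 2) (Function('l')(I) = Mul(Mul(-1, I), Pow(Mul(2, I), -1)) = Mul(Mul(-1, I), Mul(Rational(1, 2), Pow(I, -1))) = Rational(-1, 2))
Function('C')(N, g) = Add(Rational(-1, 2), N, g) (Function('C')(N, g) = Add(Add(N, g), Rational(-1, 2)) = Add(Rational(-1, 2), N, g))
Add(Mul(Function('C')(5, -10), 74), Function('y')(13)) = Add(Mul(Add(Rational(-1, 2), 5, -10), 74), 13) = Add(Mul(Rational(-11, 2), 74), 13) = Add(-407, 13) = -394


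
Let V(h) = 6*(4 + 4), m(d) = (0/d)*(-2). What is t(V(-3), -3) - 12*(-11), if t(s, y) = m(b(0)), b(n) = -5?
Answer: 132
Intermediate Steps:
m(d) = 0 (m(d) = 0*(-2) = 0)
V(h) = 48 (V(h) = 6*8 = 48)
t(s, y) = 0
t(V(-3), -3) - 12*(-11) = 0 - 12*(-11) = 0 + 132 = 132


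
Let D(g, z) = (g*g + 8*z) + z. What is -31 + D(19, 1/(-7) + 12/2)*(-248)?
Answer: -718425/7 ≈ -1.0263e+5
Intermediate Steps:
D(g, z) = g**2 + 9*z (D(g, z) = (g**2 + 8*z) + z = g**2 + 9*z)
-31 + D(19, 1/(-7) + 12/2)*(-248) = -31 + (19**2 + 9*(1/(-7) + 12/2))*(-248) = -31 + (361 + 9*(1*(-1/7) + 12*(1/2)))*(-248) = -31 + (361 + 9*(-1/7 + 6))*(-248) = -31 + (361 + 9*(41/7))*(-248) = -31 + (361 + 369/7)*(-248) = -31 + (2896/7)*(-248) = -31 - 718208/7 = -718425/7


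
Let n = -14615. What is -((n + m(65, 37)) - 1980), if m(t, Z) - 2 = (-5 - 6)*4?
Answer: 16637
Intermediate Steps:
m(t, Z) = -42 (m(t, Z) = 2 + (-5 - 6)*4 = 2 - 11*4 = 2 - 44 = -42)
-((n + m(65, 37)) - 1980) = -((-14615 - 42) - 1980) = -(-14657 - 1980) = -1*(-16637) = 16637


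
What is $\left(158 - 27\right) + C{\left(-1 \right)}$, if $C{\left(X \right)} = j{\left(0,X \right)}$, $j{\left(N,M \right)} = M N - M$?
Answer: $132$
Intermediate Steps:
$j{\left(N,M \right)} = - M + M N$
$C{\left(X \right)} = - X$ ($C{\left(X \right)} = X \left(-1 + 0\right) = X \left(-1\right) = - X$)
$\left(158 - 27\right) + C{\left(-1 \right)} = \left(158 - 27\right) - -1 = 131 + 1 = 132$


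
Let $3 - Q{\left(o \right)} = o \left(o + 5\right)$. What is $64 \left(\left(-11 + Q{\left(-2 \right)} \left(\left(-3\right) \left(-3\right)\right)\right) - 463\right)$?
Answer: $-25152$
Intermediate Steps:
$Q{\left(o \right)} = 3 - o \left(5 + o\right)$ ($Q{\left(o \right)} = 3 - o \left(o + 5\right) = 3 - o \left(5 + o\right)$)
$64 \left(\left(-11 + Q{\left(-2 \right)} \left(\left(-3\right) \left(-3\right)\right)\right) - 463\right) = 64 \left(\left(-11 + \left(3 - \left(-2\right)^{2} - -10\right) \left(\left(-3\right) \left(-3\right)\right)\right) - 463\right) = 64 \left(\left(-11 + \left(3 - 4 + 10\right) 9\right) - 463\right) = 64 \left(\left(-11 + 9 \cdot 9\right) - 463\right) = 64 \left(\left(-11 + 81\right) - 463\right) = 64 \left(70 - 463\right) = 64 \left(-393\right) = -25152$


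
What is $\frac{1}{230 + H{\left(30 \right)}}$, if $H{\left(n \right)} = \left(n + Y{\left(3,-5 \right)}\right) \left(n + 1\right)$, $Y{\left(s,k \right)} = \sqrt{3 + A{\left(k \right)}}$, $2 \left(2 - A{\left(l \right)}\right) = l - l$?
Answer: $\frac{232}{268159} - \frac{31 \sqrt{5}}{1340795} \approx 0.00081346$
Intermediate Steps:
$A{\left(l \right)} = 2$ ($A{\left(l \right)} = 2 - \frac{l - l}{2} = 2 - 0 = 2 + 0 = 2$)
$Y{\left(s,k \right)} = \sqrt{5}$ ($Y{\left(s,k \right)} = \sqrt{3 + 2} = \sqrt{5}$)
$H{\left(n \right)} = \left(1 + n\right) \left(n + \sqrt{5}\right)$ ($H{\left(n \right)} = \left(n + \sqrt{5}\right) \left(n + 1\right) = \left(n + \sqrt{5}\right) \left(1 + n\right) = \left(1 + n\right) \left(n + \sqrt{5}\right)$)
$\frac{1}{230 + H{\left(30 \right)}} = \frac{1}{230 + \left(30 + \sqrt{5} + 30^{2} + 30 \sqrt{5}\right)} = \frac{1}{230 + \left(30 + \sqrt{5} + 900 + 30 \sqrt{5}\right)} = \frac{1}{230 + \left(930 + 31 \sqrt{5}\right)} = \frac{1}{1160 + 31 \sqrt{5}}$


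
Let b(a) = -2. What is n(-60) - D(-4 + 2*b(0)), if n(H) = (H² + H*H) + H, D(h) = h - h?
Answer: 7140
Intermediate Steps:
D(h) = 0
n(H) = H + 2*H² (n(H) = (H² + H²) + H = 2*H² + H = H + 2*H²)
n(-60) - D(-4 + 2*b(0)) = -60*(1 + 2*(-60)) - 1*0 = -60*(1 - 120) + 0 = -60*(-119) + 0 = 7140 + 0 = 7140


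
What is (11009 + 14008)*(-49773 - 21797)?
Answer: -1790466690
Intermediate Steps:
(11009 + 14008)*(-49773 - 21797) = 25017*(-71570) = -1790466690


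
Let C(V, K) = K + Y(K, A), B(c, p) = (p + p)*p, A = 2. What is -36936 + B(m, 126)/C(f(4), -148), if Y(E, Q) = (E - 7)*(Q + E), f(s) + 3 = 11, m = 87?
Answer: -46131300/1249 ≈ -36935.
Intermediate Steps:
B(c, p) = 2*p² (B(c, p) = (2*p)*p = 2*p²)
f(s) = 8 (f(s) = -3 + 11 = 8)
Y(E, Q) = (-7 + E)*(E + Q)
C(V, K) = -14 + K² - 4*K (C(V, K) = K + (K² - 7*K - 7*2 + K*2) = K + (K² - 7*K - 14 + 2*K) = K + (-14 + K² - 5*K) = -14 + K² - 4*K)
-36936 + B(m, 126)/C(f(4), -148) = -36936 + (2*126²)/(-14 + (-148)² - 4*(-148)) = -36936 + (2*15876)/(-14 + 21904 + 592) = -36936 + 31752/22482 = -36936 + 31752*(1/22482) = -36936 + 1764/1249 = -46131300/1249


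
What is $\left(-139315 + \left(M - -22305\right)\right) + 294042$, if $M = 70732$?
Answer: $247764$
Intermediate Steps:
$\left(-139315 + \left(M - -22305\right)\right) + 294042 = \left(-139315 + \left(70732 - -22305\right)\right) + 294042 = \left(-139315 + \left(70732 + 22305\right)\right) + 294042 = \left(-139315 + 93037\right) + 294042 = -46278 + 294042 = 247764$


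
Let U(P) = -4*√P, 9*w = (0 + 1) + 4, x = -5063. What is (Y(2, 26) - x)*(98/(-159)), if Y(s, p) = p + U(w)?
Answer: -498722/159 + 392*√5/477 ≈ -3134.8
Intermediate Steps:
w = 5/9 (w = ((0 + 1) + 4)/9 = (1 + 4)/9 = (⅑)*5 = 5/9 ≈ 0.55556)
Y(s, p) = p - 4*√5/3
(Y(2, 26) - x)*(98/(-159)) = ((26 - 4*√5/3) - 1*(-5063))*(98/(-159)) = ((26 - 4*√5/3) + 5063)*(98*(-1/159)) = (5089 - 4*√5/3)*(-98/159) = -498722/159 + 392*√5/477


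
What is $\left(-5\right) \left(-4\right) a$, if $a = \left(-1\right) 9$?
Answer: $-180$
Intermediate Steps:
$a = -9$
$\left(-5\right) \left(-4\right) a = \left(-5\right) \left(-4\right) \left(-9\right) = 20 \left(-9\right) = -180$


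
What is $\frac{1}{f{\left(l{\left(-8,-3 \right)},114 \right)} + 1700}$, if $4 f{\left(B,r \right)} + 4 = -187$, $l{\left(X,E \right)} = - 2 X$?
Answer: $\frac{4}{6609} \approx 0.00060523$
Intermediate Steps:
$f{\left(B,r \right)} = - \frac{191}{4}$ ($f{\left(B,r \right)} = -1 + \frac{1}{4} \left(-187\right) = -1 - \frac{187}{4} = - \frac{191}{4}$)
$\frac{1}{f{\left(l{\left(-8,-3 \right)},114 \right)} + 1700} = \frac{1}{- \frac{191}{4} + 1700} = \frac{1}{\frac{6609}{4}} = \frac{4}{6609}$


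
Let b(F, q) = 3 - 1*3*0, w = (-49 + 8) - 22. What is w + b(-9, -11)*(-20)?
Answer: -123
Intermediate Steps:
w = -63 (w = -41 - 22 = -63)
b(F, q) = 3 (b(F, q) = 3 - 3*0 = 3 + 0 = 3)
w + b(-9, -11)*(-20) = -63 + 3*(-20) = -63 - 60 = -123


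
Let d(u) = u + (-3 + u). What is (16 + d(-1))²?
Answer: 121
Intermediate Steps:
d(u) = -3 + 2*u
(16 + d(-1))² = (16 + (-3 + 2*(-1)))² = (16 + (-3 - 2))² = (16 - 5)² = 11² = 121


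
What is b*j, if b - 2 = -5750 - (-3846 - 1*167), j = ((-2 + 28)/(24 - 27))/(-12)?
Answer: -22555/18 ≈ -1253.1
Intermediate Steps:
j = 13/18 (j = (26/(-3))*(-1/12) = (26*(-1/3))*(-1/12) = -26/3*(-1/12) = 13/18 ≈ 0.72222)
b = -1735 (b = 2 + (-5750 - (-3846 - 1*167)) = 2 + (-5750 - (-3846 - 167)) = 2 + (-5750 - 1*(-4013)) = 2 + (-5750 + 4013) = 2 - 1737 = -1735)
b*j = -1735*13/18 = -22555/18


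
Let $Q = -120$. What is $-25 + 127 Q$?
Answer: $-15265$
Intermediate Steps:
$-25 + 127 Q = -25 + 127 \left(-120\right) = -25 - 15240 = -15265$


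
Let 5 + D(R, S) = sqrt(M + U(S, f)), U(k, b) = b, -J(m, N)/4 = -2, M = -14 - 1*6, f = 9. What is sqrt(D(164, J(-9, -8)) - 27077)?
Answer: sqrt(-27082 + I*sqrt(11)) ≈ 0.01 + 164.57*I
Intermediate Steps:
M = -20 (M = -14 - 6 = -20)
J(m, N) = 8 (J(m, N) = -4*(-2) = 8)
D(R, S) = -5 + I*sqrt(11) (D(R, S) = -5 + sqrt(-20 + 9) = -5 + sqrt(-11) = -5 + I*sqrt(11))
sqrt(D(164, J(-9, -8)) - 27077) = sqrt((-5 + I*sqrt(11)) - 27077) = sqrt(-27082 + I*sqrt(11))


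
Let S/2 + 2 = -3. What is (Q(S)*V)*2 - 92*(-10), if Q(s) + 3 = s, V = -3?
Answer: 998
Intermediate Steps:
S = -10 (S = -4 + 2*(-3) = -4 - 6 = -10)
Q(s) = -3 + s
(Q(S)*V)*2 - 92*(-10) = ((-3 - 10)*(-3))*2 - 92*(-10) = -13*(-3)*2 + 920 = 39*2 + 920 = 78 + 920 = 998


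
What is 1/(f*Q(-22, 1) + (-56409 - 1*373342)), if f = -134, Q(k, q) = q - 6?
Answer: -1/429081 ≈ -2.3306e-6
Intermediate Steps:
Q(k, q) = -6 + q
1/(f*Q(-22, 1) + (-56409 - 1*373342)) = 1/(-134*(-6 + 1) + (-56409 - 1*373342)) = 1/(-134*(-5) + (-56409 - 373342)) = 1/(670 - 429751) = 1/(-429081) = -1/429081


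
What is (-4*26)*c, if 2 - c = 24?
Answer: 2288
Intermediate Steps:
c = -22 (c = 2 - 1*24 = 2 - 24 = -22)
(-4*26)*c = -4*26*(-22) = -104*(-22) = 2288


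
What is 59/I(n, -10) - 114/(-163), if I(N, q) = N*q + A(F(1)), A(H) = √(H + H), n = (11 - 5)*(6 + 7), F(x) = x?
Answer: 30928056/49584437 - 59*√2/608398 ≈ 0.62361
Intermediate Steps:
n = 78 (n = 6*13 = 78)
A(H) = √2*√H (A(H) = √(2*H) = √2*√H)
I(N, q) = √2 + N*q (I(N, q) = N*q + √2*√1 = N*q + √2*1 = N*q + √2 = √2 + N*q)
59/I(n, -10) - 114/(-163) = 59/(√2 + 78*(-10)) - 114/(-163) = 59/(√2 - 780) - 114*(-1/163) = 59/(-780 + √2) + 114/163 = 114/163 + 59/(-780 + √2)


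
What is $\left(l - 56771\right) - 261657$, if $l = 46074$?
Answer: $-272354$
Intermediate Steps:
$\left(l - 56771\right) - 261657 = \left(46074 - 56771\right) - 261657 = -10697 - 261657 = -272354$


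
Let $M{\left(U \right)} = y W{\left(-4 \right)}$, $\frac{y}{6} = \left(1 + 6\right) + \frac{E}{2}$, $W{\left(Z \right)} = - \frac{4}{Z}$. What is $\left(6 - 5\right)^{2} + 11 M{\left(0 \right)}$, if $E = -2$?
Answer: $397$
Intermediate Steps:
$y = 36$ ($y = 6 \left(\left(1 + 6\right) - \frac{2}{2}\right) = 6 \left(7 - 1\right) = 6 \cdot 6 = 36$)
$M{\left(U \right)} = 36$ ($M{\left(U \right)} = 36 \left(- \frac{4}{-4}\right) = 36 \left(\left(-4\right) \left(- \frac{1}{4}\right)\right) = 36 \cdot 1 = 36$)
$\left(6 - 5\right)^{2} + 11 M{\left(0 \right)} = \left(6 - 5\right)^{2} + 11 \cdot 36 = 1^{2} + 396 = 1 + 396 = 397$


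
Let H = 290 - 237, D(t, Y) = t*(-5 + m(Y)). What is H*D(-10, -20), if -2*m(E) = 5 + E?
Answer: -1325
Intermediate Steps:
m(E) = -5/2 - E/2 (m(E) = -(5 + E)/2 = -5/2 - E/2)
D(t, Y) = t*(-15/2 - Y/2) (D(t, Y) = t*(-5 + (-5/2 - Y/2)) = t*(-15/2 - Y/2))
H = 53
H*D(-10, -20) = 53*(-1/2*(-10)*(15 - 20)) = 53*(-1/2*(-10)*(-5)) = 53*(-25) = -1325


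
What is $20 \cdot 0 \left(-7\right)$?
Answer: $0$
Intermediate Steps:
$20 \cdot 0 \left(-7\right) = 0 \left(-7\right) = 0$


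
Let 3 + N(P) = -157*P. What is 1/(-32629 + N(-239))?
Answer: 1/4891 ≈ 0.00020446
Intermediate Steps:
N(P) = -3 - 157*P
1/(-32629 + N(-239)) = 1/(-32629 + (-3 - 157*(-239))) = 1/(-32629 + (-3 + 37523)) = 1/(-32629 + 37520) = 1/4891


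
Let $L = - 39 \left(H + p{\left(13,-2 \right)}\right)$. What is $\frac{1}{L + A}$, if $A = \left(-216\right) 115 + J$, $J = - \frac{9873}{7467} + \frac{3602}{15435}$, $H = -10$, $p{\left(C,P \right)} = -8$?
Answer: $- \frac{38417715}{927368635877} \approx -4.1427 \cdot 10^{-5}$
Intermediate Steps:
$J = - \frac{41831207}{38417715}$ ($J = \left(-9873\right) \frac{1}{7467} + 3602 \cdot \frac{1}{15435} = - \frac{3291}{2489} + \frac{3602}{15435} = - \frac{41831207}{38417715} \approx -1.0889$)
$A = - \frac{954337871807}{38417715}$ ($A = \left(-216\right) 115 - \frac{41831207}{38417715} = -24840 - \frac{41831207}{38417715} = - \frac{954337871807}{38417715} \approx -24841.0$)
$L = 702$ ($L = - 39 \left(-10 - 8\right) = \left(-39\right) \left(-18\right) = 702$)
$\frac{1}{L + A} = \frac{1}{702 - \frac{954337871807}{38417715}} = \frac{1}{- \frac{927368635877}{38417715}} = - \frac{38417715}{927368635877}$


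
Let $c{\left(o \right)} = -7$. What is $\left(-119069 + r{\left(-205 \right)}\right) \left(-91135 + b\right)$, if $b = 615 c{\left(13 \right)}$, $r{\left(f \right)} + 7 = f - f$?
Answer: $11364613440$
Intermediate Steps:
$r{\left(f \right)} = -7$ ($r{\left(f \right)} = -7 + \left(f - f\right) = -7 + 0 = -7$)
$b = -4305$ ($b = 615 \left(-7\right) = -4305$)
$\left(-119069 + r{\left(-205 \right)}\right) \left(-91135 + b\right) = \left(-119069 - 7\right) \left(-91135 - 4305\right) = \left(-119076\right) \left(-95440\right) = 11364613440$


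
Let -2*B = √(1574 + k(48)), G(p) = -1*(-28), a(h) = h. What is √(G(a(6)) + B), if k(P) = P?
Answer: √(112 - 2*√1622)/2 ≈ 2.8041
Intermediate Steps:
G(p) = 28
B = -√1622/2 (B = -√(1574 + 48)/2 = -√1622/2 ≈ -20.137)
√(G(a(6)) + B) = √(28 - √1622/2)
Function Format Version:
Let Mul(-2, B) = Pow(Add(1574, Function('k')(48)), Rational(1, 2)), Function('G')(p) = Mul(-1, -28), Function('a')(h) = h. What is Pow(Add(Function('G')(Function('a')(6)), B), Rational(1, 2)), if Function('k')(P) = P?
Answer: Mul(Rational(1, 2), Pow(Add(112, Mul(-2, Pow(1622, Rational(1, 2)))), Rational(1, 2))) ≈ 2.8041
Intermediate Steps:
Function('G')(p) = 28
B = Mul(Rational(-1, 2), Pow(1622, Rational(1, 2))) (B = Mul(Rational(-1, 2), Pow(Add(1574, 48), Rational(1, 2))) = Mul(Rational(-1, 2), Pow(1622, Rational(1, 2))) ≈ -20.137)
Pow(Add(Function('G')(Function('a')(6)), B), Rational(1, 2)) = Pow(Add(28, Mul(Rational(-1, 2), Pow(1622, Rational(1, 2)))), Rational(1, 2))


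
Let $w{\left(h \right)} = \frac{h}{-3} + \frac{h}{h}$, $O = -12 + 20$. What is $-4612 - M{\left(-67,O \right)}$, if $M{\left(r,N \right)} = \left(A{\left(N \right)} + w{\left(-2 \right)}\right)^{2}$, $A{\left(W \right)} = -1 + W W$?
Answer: $- \frac{79144}{9} \approx -8793.8$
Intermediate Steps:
$O = 8$
$w{\left(h \right)} = 1 - \frac{h}{3}$ ($w{\left(h \right)} = h \left(- \frac{1}{3}\right) + 1 = - \frac{h}{3} + 1 = 1 - \frac{h}{3}$)
$A{\left(W \right)} = -1 + W^{2}$
$M{\left(r,N \right)} = \left(\frac{2}{3} + N^{2}\right)^{2}$ ($M{\left(r,N \right)} = \left(\left(-1 + N^{2}\right) + \left(1 - - \frac{2}{3}\right)\right)^{2} = \left(\left(-1 + N^{2}\right) + \left(1 + \frac{2}{3}\right)\right)^{2} = \left(\left(-1 + N^{2}\right) + \frac{5}{3}\right)^{2} = \left(\frac{2}{3} + N^{2}\right)^{2}$)
$-4612 - M{\left(-67,O \right)} = -4612 - \frac{\left(2 + 3 \cdot 8^{2}\right)^{2}}{9} = -4612 - \frac{\left(2 + 3 \cdot 64\right)^{2}}{9} = -4612 - \frac{\left(2 + 192\right)^{2}}{9} = -4612 - \frac{194^{2}}{9} = -4612 - \frac{1}{9} \cdot 37636 = -4612 - \frac{37636}{9} = - \frac{79144}{9}$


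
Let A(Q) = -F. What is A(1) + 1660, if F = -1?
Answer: 1661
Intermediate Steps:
A(Q) = 1 (A(Q) = -1*(-1) = 1)
A(1) + 1660 = 1 + 1660 = 1661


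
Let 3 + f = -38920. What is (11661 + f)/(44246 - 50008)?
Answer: 317/67 ≈ 4.7313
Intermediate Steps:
f = -38923 (f = -3 - 38920 = -38923)
(11661 + f)/(44246 - 50008) = (11661 - 38923)/(44246 - 50008) = -27262/(-5762) = -27262*(-1/5762) = 317/67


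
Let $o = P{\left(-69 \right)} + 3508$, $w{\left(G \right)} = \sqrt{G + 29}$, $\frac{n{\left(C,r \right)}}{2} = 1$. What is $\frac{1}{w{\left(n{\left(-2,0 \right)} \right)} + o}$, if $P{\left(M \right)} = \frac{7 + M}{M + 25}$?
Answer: $\frac{1698554}{5960905845} - \frac{484 \sqrt{31}}{5960905845} \approx 0.0002845$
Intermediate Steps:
$P{\left(M \right)} = \frac{7 + M}{25 + M}$
$n{\left(C,r \right)} = 2$ ($n{\left(C,r \right)} = 2 \cdot 1 = 2$)
$w{\left(G \right)} = \sqrt{29 + G}$
$o = \frac{77207}{22}$ ($o = \frac{7 - 69}{25 - 69} + 3508 = \frac{1}{-44} \left(-62\right) + 3508 = \left(- \frac{1}{44}\right) \left(-62\right) + 3508 = \frac{31}{22} + 3508 = \frac{77207}{22} \approx 3509.4$)
$\frac{1}{w{\left(n{\left(-2,0 \right)} \right)} + o} = \frac{1}{\sqrt{29 + 2} + \frac{77207}{22}} = \frac{1}{\sqrt{31} + \frac{77207}{22}} = \frac{1}{\frac{77207}{22} + \sqrt{31}}$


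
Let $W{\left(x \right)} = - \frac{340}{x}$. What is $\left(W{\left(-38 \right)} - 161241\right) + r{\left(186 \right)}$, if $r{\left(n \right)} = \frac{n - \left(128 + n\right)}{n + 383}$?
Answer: $- \frac{1743082153}{10811} \approx -1.6123 \cdot 10^{5}$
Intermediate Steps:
$r{\left(n \right)} = - \frac{128}{383 + n}$
$\left(W{\left(-38 \right)} - 161241\right) + r{\left(186 \right)} = \left(- \frac{340}{-38} - 161241\right) - \frac{128}{383 + 186} = \left(\left(-340\right) \left(- \frac{1}{38}\right) - 161241\right) - \frac{128}{569} = \left(\frac{170}{19} - 161241\right) - \frac{128}{569} = - \frac{3063409}{19} - \frac{128}{569} = - \frac{1743082153}{10811}$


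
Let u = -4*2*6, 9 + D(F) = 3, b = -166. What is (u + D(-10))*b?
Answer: 8964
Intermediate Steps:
D(F) = -6 (D(F) = -9 + 3 = -6)
u = -48 (u = -8*6 = -48)
(u + D(-10))*b = (-48 - 6)*(-166) = -54*(-166) = 8964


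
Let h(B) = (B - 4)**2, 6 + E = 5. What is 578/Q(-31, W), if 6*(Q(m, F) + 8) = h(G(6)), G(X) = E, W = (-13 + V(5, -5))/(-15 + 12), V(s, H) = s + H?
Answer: -3468/23 ≈ -150.78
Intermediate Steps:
E = -1 (E = -6 + 5 = -1)
V(s, H) = H + s
W = 13/3 (W = (-13 + (-5 + 5))/(-15 + 12) = (-13 + 0)/(-3) = -13*(-1/3) = 13/3 ≈ 4.3333)
G(X) = -1
h(B) = (-4 + B)**2
Q(m, F) = -23/6 (Q(m, F) = -8 + (-4 - 1)**2/6 = -8 + (1/6)*(-5)**2 = -8 + (1/6)*25 = -8 + 25/6 = -23/6)
578/Q(-31, W) = 578/(-23/6) = 578*(-6/23) = -3468/23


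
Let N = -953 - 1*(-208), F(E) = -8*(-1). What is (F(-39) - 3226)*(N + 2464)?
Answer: -5531742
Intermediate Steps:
F(E) = 8
N = -745 (N = -953 + 208 = -745)
(F(-39) - 3226)*(N + 2464) = (8 - 3226)*(-745 + 2464) = -3218*1719 = -5531742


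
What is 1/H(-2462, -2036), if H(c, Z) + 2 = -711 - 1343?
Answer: -1/2056 ≈ -0.00048638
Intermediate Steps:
H(c, Z) = -2056 (H(c, Z) = -2 + (-711 - 1343) = -2 - 2054 = -2056)
1/H(-2462, -2036) = 1/(-2056) = -1/2056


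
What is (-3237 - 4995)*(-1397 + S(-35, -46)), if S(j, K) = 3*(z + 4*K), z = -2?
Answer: 16093560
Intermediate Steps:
S(j, K) = -6 + 12*K (S(j, K) = 3*(-2 + 4*K) = -6 + 12*K)
(-3237 - 4995)*(-1397 + S(-35, -46)) = (-3237 - 4995)*(-1397 + (-6 + 12*(-46))) = -8232*(-1397 + (-6 - 552)) = -8232*(-1397 - 558) = -8232*(-1955) = 16093560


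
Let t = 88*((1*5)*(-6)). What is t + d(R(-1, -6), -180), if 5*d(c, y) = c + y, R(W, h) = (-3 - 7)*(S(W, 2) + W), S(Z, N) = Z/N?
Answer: -2673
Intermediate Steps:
R(W, h) = -15*W (R(W, h) = (-3 - 7)*(W/2 + W) = -10*(W*(½) + W) = -10*(W/2 + W) = -15*W)
t = -2640 (t = 88*(5*(-6)) = 88*(-30) = -2640)
d(c, y) = c/5 + y/5 (d(c, y) = (c + y)/5 = c/5 + y/5)
t + d(R(-1, -6), -180) = -2640 + ((-15*(-1))/5 + (⅕)*(-180)) = -2640 + ((⅕)*15 - 36) = -2640 + (3 - 36) = -2640 - 33 = -2673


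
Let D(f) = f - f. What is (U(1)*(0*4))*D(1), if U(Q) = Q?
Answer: 0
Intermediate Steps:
D(f) = 0
(U(1)*(0*4))*D(1) = (1*(0*4))*0 = (1*0)*0 = 0*0 = 0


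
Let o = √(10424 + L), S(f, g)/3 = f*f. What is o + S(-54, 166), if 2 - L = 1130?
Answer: 8748 + 4*√581 ≈ 8844.4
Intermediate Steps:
L = -1128 (L = 2 - 1*1130 = 2 - 1130 = -1128)
S(f, g) = 3*f² (S(f, g) = 3*(f*f) = 3*f²)
o = 4*√581 (o = √(10424 - 1128) = √9296 = 4*√581 ≈ 96.416)
o + S(-54, 166) = 4*√581 + 3*(-54)² = 4*√581 + 3*2916 = 4*√581 + 8748 = 8748 + 4*√581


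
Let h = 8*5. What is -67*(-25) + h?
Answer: 1715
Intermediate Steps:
h = 40
-67*(-25) + h = -67*(-25) + 40 = 1675 + 40 = 1715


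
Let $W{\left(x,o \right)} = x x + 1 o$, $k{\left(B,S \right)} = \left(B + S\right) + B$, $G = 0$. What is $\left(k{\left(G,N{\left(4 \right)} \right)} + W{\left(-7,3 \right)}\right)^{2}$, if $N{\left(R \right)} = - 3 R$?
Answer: $1600$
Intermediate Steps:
$k{\left(B,S \right)} = S + 2 B$
$W{\left(x,o \right)} = o + x^{2}$ ($W{\left(x,o \right)} = x^{2} + o = o + x^{2}$)
$\left(k{\left(G,N{\left(4 \right)} \right)} + W{\left(-7,3 \right)}\right)^{2} = \left(\left(\left(-3\right) 4 + 2 \cdot 0\right) + \left(3 + \left(-7\right)^{2}\right)\right)^{2} = \left(\left(-12 + 0\right) + \left(3 + 49\right)\right)^{2} = \left(-12 + 52\right)^{2} = 40^{2} = 1600$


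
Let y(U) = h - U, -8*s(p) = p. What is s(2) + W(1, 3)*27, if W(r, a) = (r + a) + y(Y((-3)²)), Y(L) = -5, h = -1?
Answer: 863/4 ≈ 215.75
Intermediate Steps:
s(p) = -p/8
y(U) = -1 - U
W(r, a) = 4 + a + r (W(r, a) = (r + a) + (-1 - 1*(-5)) = (a + r) + (-1 + 5) = (a + r) + 4 = 4 + a + r)
s(2) + W(1, 3)*27 = -⅛*2 + (4 + 3 + 1)*27 = -¼ + 8*27 = -¼ + 216 = 863/4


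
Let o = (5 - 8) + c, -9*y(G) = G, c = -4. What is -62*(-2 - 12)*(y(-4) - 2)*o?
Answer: 85064/9 ≈ 9451.6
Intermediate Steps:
y(G) = -G/9
o = -7 (o = (5 - 8) - 4 = -3 - 4 = -7)
-62*(-2 - 12)*(y(-4) - 2)*o = -62*(-2 - 12)*(-1/9*(-4) - 2)*(-7) = -62*(-14*(4/9 - 2))*(-7) = -62*(-14*(-14/9))*(-7) = -12152*(-7)/9 = -62*(-1372/9) = 85064/9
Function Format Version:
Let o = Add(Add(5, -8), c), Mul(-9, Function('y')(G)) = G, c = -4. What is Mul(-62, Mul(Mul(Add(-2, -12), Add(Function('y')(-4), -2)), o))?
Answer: Rational(85064, 9) ≈ 9451.6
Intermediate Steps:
Function('y')(G) = Mul(Rational(-1, 9), G)
o = -7 (o = Add(Add(5, -8), -4) = Add(-3, -4) = -7)
Mul(-62, Mul(Mul(Add(-2, -12), Add(Function('y')(-4), -2)), o)) = Mul(-62, Mul(Mul(Add(-2, -12), Add(Mul(Rational(-1, 9), -4), -2)), -7)) = Mul(-62, Mul(Mul(-14, Add(Rational(4, 9), -2)), -7)) = Mul(-62, Mul(Mul(-14, Rational(-14, 9)), -7)) = Mul(-62, Mul(Rational(196, 9), -7)) = Mul(-62, Rational(-1372, 9)) = Rational(85064, 9)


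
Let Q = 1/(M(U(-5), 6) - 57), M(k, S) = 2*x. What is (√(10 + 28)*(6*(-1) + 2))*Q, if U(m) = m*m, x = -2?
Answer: 4*√38/61 ≈ 0.40422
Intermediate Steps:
U(m) = m²
M(k, S) = -4 (M(k, S) = 2*(-2) = -4)
Q = -1/61 (Q = 1/(-4 - 57) = 1/(-61) = -1/61 ≈ -0.016393)
(√(10 + 28)*(6*(-1) + 2))*Q = (√(10 + 28)*(6*(-1) + 2))*(-1/61) = (√38*(-6 + 2))*(-1/61) = (√38*(-4))*(-1/61) = -4*√38*(-1/61) = 4*√38/61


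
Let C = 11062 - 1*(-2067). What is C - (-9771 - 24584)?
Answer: 47484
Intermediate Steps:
C = 13129 (C = 11062 + 2067 = 13129)
C - (-9771 - 24584) = 13129 - (-9771 - 24584) = 13129 - 1*(-34355) = 13129 + 34355 = 47484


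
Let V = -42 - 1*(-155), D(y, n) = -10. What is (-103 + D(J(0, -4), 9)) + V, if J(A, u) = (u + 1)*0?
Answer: 0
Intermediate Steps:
J(A, u) = 0 (J(A, u) = (1 + u)*0 = 0)
V = 113 (V = -42 + 155 = 113)
(-103 + D(J(0, -4), 9)) + V = (-103 - 10) + 113 = -113 + 113 = 0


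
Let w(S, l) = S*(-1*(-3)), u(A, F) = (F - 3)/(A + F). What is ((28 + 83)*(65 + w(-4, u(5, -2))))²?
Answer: 34609689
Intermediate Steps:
u(A, F) = (-3 + F)/(A + F)
w(S, l) = 3*S (w(S, l) = S*3 = 3*S)
((28 + 83)*(65 + w(-4, u(5, -2))))² = ((28 + 83)*(65 + 3*(-4)))² = (111*(65 - 12))² = (111*53)² = 5883² = 34609689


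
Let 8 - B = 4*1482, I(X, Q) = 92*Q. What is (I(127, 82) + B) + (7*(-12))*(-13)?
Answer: 2716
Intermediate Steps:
B = -5920 (B = 8 - 4*1482 = 8 - 1*5928 = 8 - 5928 = -5920)
(I(127, 82) + B) + (7*(-12))*(-13) = (92*82 - 5920) + (7*(-12))*(-13) = (7544 - 5920) - 84*(-13) = 1624 + 1092 = 2716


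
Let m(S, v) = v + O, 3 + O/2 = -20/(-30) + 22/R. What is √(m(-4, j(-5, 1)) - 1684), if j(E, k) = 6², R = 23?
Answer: I*√7859238/69 ≈ 40.629*I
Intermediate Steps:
O = -190/69 (O = -6 + 2*(-20/(-30) + 22/23) = -6 + 2*(-20*(-1/30) + 22*(1/23)) = -6 + 2*(⅔ + 22/23) = -6 + 2*(112/69) = -6 + 224/69 = -190/69 ≈ -2.7536)
j(E, k) = 36
m(S, v) = -190/69 + v (m(S, v) = v - 190/69 = -190/69 + v)
√(m(-4, j(-5, 1)) - 1684) = √((-190/69 + 36) - 1684) = √(2294/69 - 1684) = √(-113902/69) = I*√7859238/69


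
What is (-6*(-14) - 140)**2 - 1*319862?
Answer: -316726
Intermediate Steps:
(-6*(-14) - 140)**2 - 1*319862 = (84 - 140)**2 - 319862 = (-56)**2 - 319862 = 3136 - 319862 = -316726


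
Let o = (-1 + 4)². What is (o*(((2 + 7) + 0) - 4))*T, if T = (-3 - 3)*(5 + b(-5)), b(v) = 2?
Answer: -1890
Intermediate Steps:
T = -42 (T = (-3 - 3)*(5 + 2) = -6*7 = -42)
o = 9 (o = 3² = 9)
(o*(((2 + 7) + 0) - 4))*T = (9*(((2 + 7) + 0) - 4))*(-42) = (9*((9 + 0) - 4))*(-42) = (9*(9 - 4))*(-42) = (9*5)*(-42) = 45*(-42) = -1890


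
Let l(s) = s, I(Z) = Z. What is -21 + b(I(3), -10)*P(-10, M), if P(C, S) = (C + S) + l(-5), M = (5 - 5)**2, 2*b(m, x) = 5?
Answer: -117/2 ≈ -58.500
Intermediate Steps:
b(m, x) = 5/2 (b(m, x) = (1/2)*5 = 5/2)
M = 0 (M = 0**2 = 0)
P(C, S) = -5 + C + S (P(C, S) = (C + S) - 5 = -5 + C + S)
-21 + b(I(3), -10)*P(-10, M) = -21 + 5*(-5 - 10 + 0)/2 = -21 + (5/2)*(-15) = -21 - 75/2 = -117/2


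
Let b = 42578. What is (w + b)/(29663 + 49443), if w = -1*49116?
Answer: -3269/39553 ≈ -0.082649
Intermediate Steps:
w = -49116
(w + b)/(29663 + 49443) = (-49116 + 42578)/(29663 + 49443) = -6538/79106 = -6538*1/79106 = -3269/39553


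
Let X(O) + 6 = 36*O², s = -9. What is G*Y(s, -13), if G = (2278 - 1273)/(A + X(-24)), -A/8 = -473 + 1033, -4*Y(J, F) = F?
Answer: 201/1000 ≈ 0.20100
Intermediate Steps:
Y(J, F) = -F/4
A = -4480 (A = -8*(-473 + 1033) = -8*560 = -4480)
X(O) = -6 + 36*O²
G = 201/3250 (G = (2278 - 1273)/(-4480 + (-6 + 36*(-24)²)) = 1005/(-4480 + (-6 + 36*576)) = 1005/(-4480 + (-6 + 20736)) = 1005/(-4480 + 20730) = 1005/16250 = 1005*(1/16250) = 201/3250 ≈ 0.061846)
G*Y(s, -13) = 201*(-¼*(-13))/3250 = (201/3250)*(13/4) = 201/1000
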